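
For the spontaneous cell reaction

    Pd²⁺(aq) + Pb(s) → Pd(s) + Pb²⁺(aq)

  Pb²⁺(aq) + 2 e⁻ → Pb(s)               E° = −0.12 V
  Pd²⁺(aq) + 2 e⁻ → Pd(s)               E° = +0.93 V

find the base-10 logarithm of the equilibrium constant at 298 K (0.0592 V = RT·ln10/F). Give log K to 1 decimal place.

The Pd²⁺/Pd couple is reduced (cathode); E°cell = +0.93 − (−0.12) = +1.05 V with n = 2.
At equilibrium E = 0, so log K = nE°cell / 0.0592 = (2)(+1.05) / 0.0592 = 35.5.

log K = 35.5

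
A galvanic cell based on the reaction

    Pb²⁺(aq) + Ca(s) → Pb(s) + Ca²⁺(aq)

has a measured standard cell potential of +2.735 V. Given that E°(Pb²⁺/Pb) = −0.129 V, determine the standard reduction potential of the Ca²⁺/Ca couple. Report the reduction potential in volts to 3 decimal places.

−2.864 V

In the reaction as written the Pb²⁺/Pb couple is reduced (cathode) and Ca²⁺/Ca is oxidized (anode), so E°cell = E°(Pb²⁺/Pb) − E°(Ca²⁺/Ca).
E°(Ca²⁺/Ca) = E°(cathode) − E°cell = −0.129 − (+2.735) = −2.864 V.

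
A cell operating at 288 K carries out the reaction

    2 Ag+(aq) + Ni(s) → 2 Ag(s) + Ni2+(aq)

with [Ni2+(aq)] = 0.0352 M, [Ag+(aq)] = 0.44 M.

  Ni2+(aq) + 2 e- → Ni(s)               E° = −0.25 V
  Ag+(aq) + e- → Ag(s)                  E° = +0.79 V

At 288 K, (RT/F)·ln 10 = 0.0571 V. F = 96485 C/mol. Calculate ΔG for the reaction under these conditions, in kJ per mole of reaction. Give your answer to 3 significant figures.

−205 kJ/mol

With Ag⁺/Ag reduced at the cathode, E°cell = +0.79 − (−0.25) = +1.04 V and n = 2.
Q = [Ni2+(aq)] / [Ag+(aq)]^2 = 0.182, so log Q = −0.740 and E = +1.04 − (0.0571/2)(−0.740) = +1.0611 V.
Finally ΔG = −nFE = −(2)(96485 C/mol)(+1.0611 V) = −205 kJ/mol.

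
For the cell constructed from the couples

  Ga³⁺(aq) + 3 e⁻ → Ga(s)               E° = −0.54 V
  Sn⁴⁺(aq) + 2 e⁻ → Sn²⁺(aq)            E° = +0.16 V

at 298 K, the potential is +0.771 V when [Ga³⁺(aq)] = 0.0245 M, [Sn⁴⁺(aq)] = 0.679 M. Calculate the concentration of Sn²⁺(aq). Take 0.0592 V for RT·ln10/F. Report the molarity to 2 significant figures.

The Sn⁴⁺/Sn²⁺ couple has the larger reduction potential, so it is the cathode: E°cell = +0.16 − (−0.54) = +0.70 V and n = 6.
Since E = E° − (0.0592/n)·log Q, log Q = n(E° − E)/0.0592 = −7.196.
For 3 Sn⁴⁺(aq) + 2 Ga(s) → 3 Sn²⁺(aq) + 2 Ga³⁺(aq), the reaction quotient is Q = ([Sn²⁺(aq)]^3·[Ga³⁺(aq)]^2) / [Sn⁴⁺(aq)]^3.
Substituting the known concentrations and solving, log [Sn²⁺(aq)] = −1.493 and [Sn²⁺(aq)] = 0.032 M.

0.032 M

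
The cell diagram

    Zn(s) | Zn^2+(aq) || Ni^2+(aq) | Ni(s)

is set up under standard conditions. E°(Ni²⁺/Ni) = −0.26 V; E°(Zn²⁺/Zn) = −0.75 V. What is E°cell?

+0.49 V

By convention the left-hand electrode in cell notation is the anode (oxidation) and the right-hand electrode is the cathode (reduction).
E°cell = E°(right) − E°(left) = −0.26 − (−0.75) = +0.49 V.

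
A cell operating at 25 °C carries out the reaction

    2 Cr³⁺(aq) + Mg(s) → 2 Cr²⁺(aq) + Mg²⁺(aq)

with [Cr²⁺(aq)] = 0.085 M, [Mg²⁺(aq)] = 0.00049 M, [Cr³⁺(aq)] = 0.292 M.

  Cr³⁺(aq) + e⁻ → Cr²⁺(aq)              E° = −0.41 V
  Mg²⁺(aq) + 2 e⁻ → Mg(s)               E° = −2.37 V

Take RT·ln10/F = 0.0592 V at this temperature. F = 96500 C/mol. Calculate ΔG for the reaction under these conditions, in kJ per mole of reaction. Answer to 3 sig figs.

−403 kJ/mol

E°cell = −0.41 − (−2.37) = +1.96 V; the balanced reaction transfers n = 2 electrons.
Here Q = ([Cr²⁺(aq)]^2·[Mg²⁺(aq)]) / [Cr³⁺(aq)]^2 = 4.15×10^−5 (log Q = −4.382), giving E = +1.96 − (0.0592/2)·(−4.382) = +2.0897 V.
ΔG = −nFE = −(2)(96500)(+2.0897) J/mol = −403 kJ/mol.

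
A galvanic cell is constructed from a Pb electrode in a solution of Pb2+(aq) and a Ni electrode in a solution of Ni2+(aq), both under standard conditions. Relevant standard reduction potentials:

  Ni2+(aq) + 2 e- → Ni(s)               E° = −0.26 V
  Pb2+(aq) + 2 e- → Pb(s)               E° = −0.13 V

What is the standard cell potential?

+0.13 V

The Pb²⁺/Pb couple has the higher E°, so Pb ion is reduced (cathode) and Ni is oxidized (anode).
E°cell = E°(cathode) − E°(anode) = −0.13 − (−0.26) = +0.13 V.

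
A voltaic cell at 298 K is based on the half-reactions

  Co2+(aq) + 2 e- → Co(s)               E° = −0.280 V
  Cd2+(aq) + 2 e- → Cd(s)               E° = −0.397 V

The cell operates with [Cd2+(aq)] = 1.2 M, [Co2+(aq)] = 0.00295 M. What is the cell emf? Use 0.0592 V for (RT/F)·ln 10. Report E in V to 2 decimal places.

+0.04 V

Since E°(Co²⁺/Co) > E°(Cd²⁺/Cd), Co²⁺/Co serves as the cathode.
E°cell = −0.280 − (−0.397) = +0.117 V, with n = 2 electrons transferred.
For the overall reaction Co2+(aq) + Cd(s) → Co(s) + Cd2+(aq), Q = [Cd2+(aq)] / [Co2+(aq)] = 407, giving log Q = 2.609.
Applying E = E° − (RT ln10/nF)·log Q gives +0.117 − (0.0592/2)(2.609) = +0.04 V.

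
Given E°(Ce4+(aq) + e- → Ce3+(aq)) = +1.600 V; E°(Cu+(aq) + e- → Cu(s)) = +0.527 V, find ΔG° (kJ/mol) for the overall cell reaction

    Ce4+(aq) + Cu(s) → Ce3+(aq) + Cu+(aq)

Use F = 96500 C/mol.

−104 kJ/mol

In the reaction as written Ce4+(aq) is reduced, so the Ce⁴⁺/Ce³⁺ couple is the cathode and Cu⁺/Cu is the anode.
E°cell = +1.600 − (+0.527) = +1.073 V; balancing electrons gives n = 1.
ΔG° = −nFE°cell = −(1)(96500)(+1.073) J/mol = −104 kJ/mol.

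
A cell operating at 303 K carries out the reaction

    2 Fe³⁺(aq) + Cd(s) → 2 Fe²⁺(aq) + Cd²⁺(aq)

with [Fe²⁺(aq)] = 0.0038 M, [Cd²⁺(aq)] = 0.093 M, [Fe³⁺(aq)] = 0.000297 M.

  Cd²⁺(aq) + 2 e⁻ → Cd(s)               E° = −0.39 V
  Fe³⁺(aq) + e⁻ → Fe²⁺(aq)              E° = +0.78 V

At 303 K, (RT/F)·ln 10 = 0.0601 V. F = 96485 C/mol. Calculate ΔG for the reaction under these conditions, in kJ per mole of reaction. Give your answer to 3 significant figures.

−219 kJ/mol

The standard cell potential is +0.78 − (−0.39) = +1.17 V, with n = 2 electrons in the balanced equation.
The reaction quotient is ([Fe²⁺(aq)]^2·[Cd²⁺(aq)]) / [Fe³⁺(aq)]^2 = 15.2; by Nernst, E = +1.17 − (0.0601/2)(1.183) = +1.1345 V.
Then ΔG = −nFE = −2 × 96485 × +1.1345 J/mol = −219 kJ/mol.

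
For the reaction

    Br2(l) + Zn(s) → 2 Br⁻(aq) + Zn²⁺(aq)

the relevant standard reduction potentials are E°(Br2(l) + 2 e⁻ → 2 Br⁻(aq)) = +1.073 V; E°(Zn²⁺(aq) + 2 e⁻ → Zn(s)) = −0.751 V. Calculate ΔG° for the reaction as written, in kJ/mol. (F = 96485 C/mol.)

In the reaction as written Br2(l) is reduced, so the Br₂/Br⁻ couple is the cathode and Zn²⁺/Zn is the anode.
E°cell = +1.073 − (−0.751) = +1.824 V; balancing electrons gives n = 2.
ΔG° = −nFE°cell = −(2)(96485)(+1.824) J/mol = −352 kJ/mol.

−352 kJ/mol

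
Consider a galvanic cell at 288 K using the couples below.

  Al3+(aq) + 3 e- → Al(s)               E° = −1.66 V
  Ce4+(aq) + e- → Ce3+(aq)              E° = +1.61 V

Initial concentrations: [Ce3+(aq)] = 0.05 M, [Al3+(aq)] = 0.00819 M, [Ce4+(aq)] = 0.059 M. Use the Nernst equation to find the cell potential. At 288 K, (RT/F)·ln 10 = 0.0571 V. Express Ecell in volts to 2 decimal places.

+3.31 V

The Ce⁴⁺/Ce³⁺ couple has the more positive E°, so it is the cathode; Al³⁺/Al is the anode.
E°cell = E°cat − E°an = +1.61 − (−1.66) = +3.27 V; n = 3.
For the overall reaction 3 Ce4+(aq) + Al(s) → 3 Ce3+(aq) + Al3+(aq), Q = ([Ce3+(aq)]^3·[Al3+(aq)]) / [Ce4+(aq)]^3 = 0.00498, giving log Q = −2.302.
Applying E = E° − (RT ln10/nF)·log Q gives +3.27 − (0.0571/3)(−2.302) = +3.31 V.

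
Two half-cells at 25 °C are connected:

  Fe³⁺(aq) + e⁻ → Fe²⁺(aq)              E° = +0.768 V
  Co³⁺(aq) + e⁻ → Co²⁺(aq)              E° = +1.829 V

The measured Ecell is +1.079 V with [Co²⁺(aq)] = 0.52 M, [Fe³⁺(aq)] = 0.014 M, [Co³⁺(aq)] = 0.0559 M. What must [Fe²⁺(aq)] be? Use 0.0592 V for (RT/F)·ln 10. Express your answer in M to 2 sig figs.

The Co³⁺/Co²⁺ couple has the larger reduction potential, so it is the cathode: E°cell = +1.829 − (+0.768) = +1.061 V and n = 1.
Since E = E° − (0.0592/n)·log Q, log Q = n(E° − E)/0.0592 = −0.304.
Balancing electrons gives Co³⁺(aq) + Fe²⁺(aq) → Co²⁺(aq) + Fe³⁺(aq); thus Q = ([Co²⁺(aq)]·[Fe³⁺(aq)]) / ([Co³⁺(aq)]·[Fe²⁺(aq)]).
Substituting the known concentrations and solving, log [Fe²⁺(aq)] = −0.581 and [Fe²⁺(aq)] = 0.26 M.

0.26 M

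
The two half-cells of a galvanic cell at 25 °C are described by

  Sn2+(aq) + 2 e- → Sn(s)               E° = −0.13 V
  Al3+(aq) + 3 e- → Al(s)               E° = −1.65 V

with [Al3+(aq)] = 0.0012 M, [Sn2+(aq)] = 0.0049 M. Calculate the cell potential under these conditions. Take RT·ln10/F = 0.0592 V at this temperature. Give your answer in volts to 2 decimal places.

+1.51 V

Sn²⁺/Sn is reduced (cathode, E° = −0.13 V) and Al³⁺/Al is oxidized (anode).
The standard potential is −0.13 − (−1.65) = +1.52 V and the balanced reaction transfers n = 6 electrons.
The balanced reaction is 3 Sn2+(aq) + 2 Al(s) → 3 Sn(s) + 2 Al3+(aq), so Q = [Al3+(aq)]^2 / [Sn2+(aq)]^3 = 12.2 and log Q = 1.088.
Applying E = E° − (RT ln10/nF)·log Q gives +1.52 − (0.0592/6)(1.088) = +1.51 V.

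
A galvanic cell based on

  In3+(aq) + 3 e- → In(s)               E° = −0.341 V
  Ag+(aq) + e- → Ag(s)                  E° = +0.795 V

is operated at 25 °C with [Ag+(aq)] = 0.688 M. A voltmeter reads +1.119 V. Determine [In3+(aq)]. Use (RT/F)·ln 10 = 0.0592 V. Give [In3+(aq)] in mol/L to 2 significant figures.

With Ag⁺/Ag at the cathode and In³⁺/In at the anode, E°cell = +0.795 − (−0.341) = +1.136 V (n = 3).
Since E = E° − (0.0592/n)·log Q, log Q = n(E° − E)/0.0592 = 0.861.
Balancing electrons gives 3 Ag+(aq) + In(s) → 3 Ag(s) + In3+(aq); thus Q = [In3+(aq)] / [Ag+(aq)]^3.
Isolating [In3+(aq)] in Q = 10^{0.861} yields log [In3+(aq)] = 0.374, i.e. 2.4 M.

2.4 M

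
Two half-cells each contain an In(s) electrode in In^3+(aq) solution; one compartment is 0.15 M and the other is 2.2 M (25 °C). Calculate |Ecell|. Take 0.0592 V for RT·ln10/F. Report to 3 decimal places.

For a concentration cell E°cell = 0, since both electrodes use the same couple.
The compartment with the higher In^3+(aq) concentration (2.2 M) acts as the cathode; ions are reduced there and produced at the dilute (0.15 M) anode.
With n = 3, Ecell = −(0.0592/3)·log([dilute]/[conc]) = −(0.0592/3)·log(0.15/2.2) = +0.023 V.

0.023 V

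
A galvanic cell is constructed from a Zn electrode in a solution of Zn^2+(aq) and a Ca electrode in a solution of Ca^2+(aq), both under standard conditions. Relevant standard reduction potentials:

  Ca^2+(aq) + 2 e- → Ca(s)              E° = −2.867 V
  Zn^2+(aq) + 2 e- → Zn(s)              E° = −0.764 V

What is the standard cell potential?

+2.103 V

Of the two couples in this cell, the one with the more positive reduction potential is reduced at the cathode: here that is Zn²⁺/Zn (−0.764 V); Ca²⁺/Ca (−2.867 V) is the anode.
E°cell = E°(cathode) − E°(anode) = −0.764 − (−2.867) = +2.103 V.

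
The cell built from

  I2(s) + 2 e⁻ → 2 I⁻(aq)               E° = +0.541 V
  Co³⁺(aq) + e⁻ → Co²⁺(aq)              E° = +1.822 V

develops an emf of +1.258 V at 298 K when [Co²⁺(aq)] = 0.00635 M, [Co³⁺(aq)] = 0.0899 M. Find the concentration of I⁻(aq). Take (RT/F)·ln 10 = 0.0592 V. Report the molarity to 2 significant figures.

0.029 M

Co³⁺/Co²⁺ is the cathode (higher E°); E°cell = +1.822 − (+0.541) = +1.281 V with n = 2.
From the Nernst equation, log Q = n(E° − E)/0.0592 = 2·(+1.281 − (+1.258))/0.0592 = 0.777.
The balanced reaction is 2 Co³⁺(aq) + 2 I⁻(aq) → 2 Co²⁺(aq) + I2(s), so Q = [Co²⁺(aq)]^2 / ([Co³⁺(aq)]^2·[I⁻(aq)]^2).
Solving for the unknown gives log [I⁻(aq)] = −1.539, so [I⁻(aq)] ≈ 0.029 M.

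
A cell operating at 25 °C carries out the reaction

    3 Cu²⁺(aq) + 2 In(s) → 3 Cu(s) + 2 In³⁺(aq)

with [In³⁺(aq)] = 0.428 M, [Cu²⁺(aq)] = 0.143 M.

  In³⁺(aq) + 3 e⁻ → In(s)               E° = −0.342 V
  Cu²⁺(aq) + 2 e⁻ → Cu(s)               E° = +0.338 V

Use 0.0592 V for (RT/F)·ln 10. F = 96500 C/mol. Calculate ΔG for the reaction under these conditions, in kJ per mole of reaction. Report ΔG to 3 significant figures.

−383 kJ/mol

With Cu²⁺/Cu reduced at the cathode, E°cell = +0.338 − (−0.342) = +0.680 V and n = 6.
Here Q = [In³⁺(aq)]^2 / [Cu²⁺(aq)]^3 = 62.6 (log Q = 1.797), giving E = +0.680 − (0.0592/6)·(1.797) = +0.6623 V.
Finally ΔG = −nFE = −(6)(96500 C/mol)(+0.6623 V) = −383 kJ/mol.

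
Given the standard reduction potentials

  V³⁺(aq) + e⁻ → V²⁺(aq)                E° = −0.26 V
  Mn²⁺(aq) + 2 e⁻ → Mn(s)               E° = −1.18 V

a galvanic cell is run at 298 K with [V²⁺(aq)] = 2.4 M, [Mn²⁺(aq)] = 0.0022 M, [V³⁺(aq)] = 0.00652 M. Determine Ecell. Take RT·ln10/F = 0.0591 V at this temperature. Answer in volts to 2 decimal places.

+0.85 V

The V³⁺/V²⁺ couple has the more positive E°, so it is the cathode; Mn²⁺/Mn is the anode.
E°cell = −0.26 − (−1.18) = +0.92 V, with n = 2 electrons transferred.
The balanced reaction is 2 V³⁺(aq) + Mn(s) → 2 V²⁺(aq) + Mn²⁺(aq), so Q = ([V²⁺(aq)]^2·[Mn²⁺(aq)]) / [V³⁺(aq)]^2 = 298 and log Q = 2.474.
By the Nernst equation, E = +0.92 − (0.0591/2)·(2.474) = +0.85 V.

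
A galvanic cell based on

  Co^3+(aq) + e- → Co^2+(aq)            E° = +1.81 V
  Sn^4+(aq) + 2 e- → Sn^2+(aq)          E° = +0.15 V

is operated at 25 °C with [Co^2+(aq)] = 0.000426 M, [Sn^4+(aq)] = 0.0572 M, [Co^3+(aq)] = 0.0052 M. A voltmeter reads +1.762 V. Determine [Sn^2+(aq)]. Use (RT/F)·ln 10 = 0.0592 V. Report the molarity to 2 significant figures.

With Co³⁺/Co²⁺ at the cathode and Sn⁴⁺/Sn²⁺ at the anode, E°cell = +1.81 − (+0.15) = +1.66 V (n = 2).
From the Nernst equation, log Q = n(E° − E)/0.0592 = 2·(+1.66 − (+1.762))/0.0592 = −3.446.
For 2 Co^3+(aq) + Sn^2+(aq) → 2 Co^2+(aq) + Sn^4+(aq), the reaction quotient is Q = ([Co^2+(aq)]^2·[Sn^4+(aq)]) / ([Co^3+(aq)]^2·[Sn^2+(aq)]).
Substituting the known concentrations and solving, log [Sn^2+(aq)] = 0.030 and [Sn^2+(aq)] = 1.1 M.

1.1 M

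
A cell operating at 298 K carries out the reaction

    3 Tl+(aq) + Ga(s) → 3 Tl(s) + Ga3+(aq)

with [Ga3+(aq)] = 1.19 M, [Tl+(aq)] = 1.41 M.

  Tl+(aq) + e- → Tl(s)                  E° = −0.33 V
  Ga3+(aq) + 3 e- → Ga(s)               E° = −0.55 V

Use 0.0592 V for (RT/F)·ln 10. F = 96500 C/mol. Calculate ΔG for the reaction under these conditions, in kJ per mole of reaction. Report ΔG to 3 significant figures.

The standard cell potential is −0.33 − (−0.55) = +0.22 V, with n = 3 electrons in the balanced equation.
Here Q = [Ga3+(aq)] / [Tl+(aq)]^3 = 0.425 (log Q = −0.372), giving E = +0.22 − (0.0592/3)·(−0.372) = +0.2273 V.
Finally ΔG = −nFE = −(3)(96500 C/mol)(+0.2273 V) = −65.8 kJ/mol.

−65.8 kJ/mol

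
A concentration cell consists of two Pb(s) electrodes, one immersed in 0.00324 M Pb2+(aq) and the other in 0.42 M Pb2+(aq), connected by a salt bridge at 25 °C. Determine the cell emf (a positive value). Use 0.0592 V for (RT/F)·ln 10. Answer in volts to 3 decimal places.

For a concentration cell E°cell = 0, since both electrodes use the same couple.
The compartment with the higher Pb2+(aq) concentration (0.42 M) acts as the cathode; ions are reduced there and produced at the dilute (0.00324 M) anode.
With n = 2, Ecell = −(0.0592/2)·log([dilute]/[conc]) = −(0.0592/2)·log(0.00324/0.42) = +0.063 V.

0.063 V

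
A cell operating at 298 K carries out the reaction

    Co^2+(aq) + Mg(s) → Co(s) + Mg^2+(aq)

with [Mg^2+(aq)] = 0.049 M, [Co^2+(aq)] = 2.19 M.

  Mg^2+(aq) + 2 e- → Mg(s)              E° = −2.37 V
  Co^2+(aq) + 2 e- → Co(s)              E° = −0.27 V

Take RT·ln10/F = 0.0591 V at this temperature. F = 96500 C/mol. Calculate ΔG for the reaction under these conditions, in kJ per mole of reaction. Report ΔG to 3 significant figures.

−415 kJ/mol

The standard cell potential is −0.27 − (−2.37) = +2.10 V, with n = 2 electrons in the balanced equation.
Q = [Mg^2+(aq)] / [Co^2+(aq)] = 0.0224, so log Q = −1.650 and E = +2.10 − (0.0591/2)(−1.650) = +2.1488 V.
Then ΔG = −nFE = −2 × 96500 × +2.1488 J/mol = −415 kJ/mol.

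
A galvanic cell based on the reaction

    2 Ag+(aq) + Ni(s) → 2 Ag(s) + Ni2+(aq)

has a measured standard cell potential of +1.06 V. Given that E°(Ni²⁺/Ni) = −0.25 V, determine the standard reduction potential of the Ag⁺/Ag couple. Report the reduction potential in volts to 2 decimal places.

In the reaction as written the Ag⁺/Ag couple is reduced (cathode) and Ni²⁺/Ni is oxidized (anode), so E°cell = E°(Ag⁺/Ag) − E°(Ni²⁺/Ni).
E°(Ag⁺/Ag) = E°cell + E°(anode) = +1.06 + (−0.25) = +0.81 V.

+0.81 V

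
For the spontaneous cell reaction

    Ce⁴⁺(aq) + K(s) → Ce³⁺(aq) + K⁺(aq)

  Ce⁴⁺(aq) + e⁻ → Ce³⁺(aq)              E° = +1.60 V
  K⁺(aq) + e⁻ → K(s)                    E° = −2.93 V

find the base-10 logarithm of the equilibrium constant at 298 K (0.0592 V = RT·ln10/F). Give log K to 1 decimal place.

log K = 76.5

The Ce⁴⁺/Ce³⁺ couple is reduced (cathode); E°cell = +1.60 − (−2.93) = +4.53 V with n = 1.
At equilibrium E = 0, so log K = nE°cell / 0.0592 = (1)(+4.53) / 0.0592 = 76.5.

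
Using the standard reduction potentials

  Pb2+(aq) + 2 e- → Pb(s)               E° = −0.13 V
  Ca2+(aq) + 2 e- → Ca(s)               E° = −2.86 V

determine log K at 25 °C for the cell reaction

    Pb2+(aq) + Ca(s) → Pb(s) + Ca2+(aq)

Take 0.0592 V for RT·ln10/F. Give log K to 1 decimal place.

log K = 92.2

The Pb²⁺/Pb couple is reduced (cathode); E°cell = −0.13 − (−2.86) = +2.73 V with n = 2.
At equilibrium E = 0, so log K = nE°cell / 0.0592 = (2)(+2.73) / 0.0592 = 92.2.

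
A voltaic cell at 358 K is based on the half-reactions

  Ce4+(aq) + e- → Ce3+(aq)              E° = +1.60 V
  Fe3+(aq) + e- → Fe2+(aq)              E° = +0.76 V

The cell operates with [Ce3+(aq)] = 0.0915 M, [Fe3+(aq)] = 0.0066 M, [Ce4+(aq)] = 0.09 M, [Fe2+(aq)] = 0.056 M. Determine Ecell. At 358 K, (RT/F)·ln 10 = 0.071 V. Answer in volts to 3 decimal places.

Since E°(Ce⁴⁺/Ce³⁺) > E°(Fe³⁺/Fe²⁺), Ce⁴⁺/Ce³⁺ serves as the cathode.
E°cell = +1.60 − (+0.76) = +0.84 V, with n = 1 electron transferred.
For the overall reaction Ce4+(aq) + Fe2+(aq) → Ce3+(aq) + Fe3+(aq), Q = ([Ce3+(aq)]·[Fe3+(aq)]) / ([Ce4+(aq)]·[Fe2+(aq)]) = 0.12, giving log Q = −0.921.
E = E° − (0.071/n)·log Q = +0.84 − (0.071/1)(−0.921) = +0.905 V.

+0.905 V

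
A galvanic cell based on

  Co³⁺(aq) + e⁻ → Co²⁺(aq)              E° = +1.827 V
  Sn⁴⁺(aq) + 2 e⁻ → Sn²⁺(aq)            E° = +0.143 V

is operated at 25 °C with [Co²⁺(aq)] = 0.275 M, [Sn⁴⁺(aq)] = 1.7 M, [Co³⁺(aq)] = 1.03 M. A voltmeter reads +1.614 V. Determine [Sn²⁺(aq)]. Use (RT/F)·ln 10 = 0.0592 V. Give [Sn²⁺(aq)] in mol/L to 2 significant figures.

The Co³⁺/Co²⁺ couple has the larger reduction potential, so it is the cathode: E°cell = +1.827 − (+0.143) = +1.684 V and n = 2.
Rearranging E = E° − (0.0592/n)·log Q gives log Q = 2(+1.684 − (+1.614))/0.0592 = 2.365.
The balanced reaction is 2 Co³⁺(aq) + Sn²⁺(aq) → 2 Co²⁺(aq) + Sn⁴⁺(aq), so Q = ([Co²⁺(aq)]^2·[Sn⁴⁺(aq)]) / ([Co³⁺(aq)]^2·[Sn²⁺(aq)]).
Isolating [Sn²⁺(aq)] in Q = 10^{2.365} yields log [Sn²⁺(aq)] = −3.282, i.e. 0.00052 M.

0.00052 M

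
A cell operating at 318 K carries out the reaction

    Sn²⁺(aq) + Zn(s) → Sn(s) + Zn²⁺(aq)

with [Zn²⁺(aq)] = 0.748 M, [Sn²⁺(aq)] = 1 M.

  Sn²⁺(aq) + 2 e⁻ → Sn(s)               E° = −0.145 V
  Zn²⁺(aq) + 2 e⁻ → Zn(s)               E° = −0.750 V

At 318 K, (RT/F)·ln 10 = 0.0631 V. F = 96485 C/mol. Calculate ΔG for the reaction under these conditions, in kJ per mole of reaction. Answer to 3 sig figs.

−118 kJ/mol

With Sn²⁺/Sn reduced at the cathode, E°cell = −0.145 − (−0.750) = +0.605 V and n = 2.
Here Q = [Zn²⁺(aq)] / [Sn²⁺(aq)] = 0.748 (log Q = −0.126), giving E = +0.605 − (0.0631/2)·(−0.126) = +0.6090 V.
Finally ΔG = −nFE = −(2)(96485 C/mol)(+0.6090 V) = −118 kJ/mol.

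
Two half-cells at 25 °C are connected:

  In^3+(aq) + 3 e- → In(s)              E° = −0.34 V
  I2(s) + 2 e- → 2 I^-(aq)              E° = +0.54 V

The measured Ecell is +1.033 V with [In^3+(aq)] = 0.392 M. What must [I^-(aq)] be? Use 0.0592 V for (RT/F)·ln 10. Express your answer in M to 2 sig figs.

0.0036 M

The I₂/I⁻ couple has the larger reduction potential, so it is the cathode: E°cell = +0.54 − (−0.34) = +0.88 V and n = 6.
Rearranging E = E° − (0.0592/n)·log Q gives log Q = 6(+0.88 − (+1.033))/0.0592 = −15.507.
Balancing electrons gives 3 I2(s) + 2 In(s) → 6 I^-(aq) + 2 In^3+(aq); thus Q = [I^-(aq)]^6·[In^3+(aq)]^2.
Solving for the unknown gives log [I^-(aq)] = −2.449, so [I^-(aq)] ≈ 0.0036 M.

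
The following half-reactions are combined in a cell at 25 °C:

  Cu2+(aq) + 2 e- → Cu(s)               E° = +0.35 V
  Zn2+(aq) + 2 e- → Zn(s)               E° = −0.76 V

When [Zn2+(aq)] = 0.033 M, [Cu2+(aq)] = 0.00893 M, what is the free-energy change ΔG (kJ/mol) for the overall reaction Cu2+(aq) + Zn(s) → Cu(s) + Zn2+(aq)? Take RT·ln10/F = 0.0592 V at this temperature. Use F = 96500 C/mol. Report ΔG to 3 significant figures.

The standard cell potential is +0.35 − (−0.76) = +1.11 V, with n = 2 electrons in the balanced equation.
The reaction quotient is [Zn2+(aq)] / [Cu2+(aq)] = 3.7; by Nernst, E = +1.11 − (0.0592/2)(0.568) = +1.0932 V.
Then ΔG = −nFE = −2 × 96500 × +1.0932 J/mol = −211 kJ/mol.

−211 kJ/mol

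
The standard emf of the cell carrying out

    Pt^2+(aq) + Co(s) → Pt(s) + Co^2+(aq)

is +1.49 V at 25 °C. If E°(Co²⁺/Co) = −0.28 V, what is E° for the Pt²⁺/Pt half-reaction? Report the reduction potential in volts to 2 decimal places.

+1.21 V

In the reaction as written the Pt²⁺/Pt couple is reduced (cathode) and Co²⁺/Co is oxidized (anode), so E°cell = E°(Pt²⁺/Pt) − E°(Co²⁺/Co).
E°(Pt²⁺/Pt) = E°cell + E°(anode) = +1.49 + (−0.28) = +1.21 V.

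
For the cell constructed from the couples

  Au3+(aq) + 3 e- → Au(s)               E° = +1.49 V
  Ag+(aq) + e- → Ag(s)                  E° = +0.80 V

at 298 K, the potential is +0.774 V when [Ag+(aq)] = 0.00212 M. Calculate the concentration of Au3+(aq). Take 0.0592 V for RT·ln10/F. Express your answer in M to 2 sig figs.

0.00017 M

The Au³⁺/Au couple has the larger reduction potential, so it is the cathode: E°cell = +1.49 − (+0.80) = +0.69 V and n = 3.
Rearranging E = E° − (0.0592/n)·log Q gives log Q = 3(+0.69 − (+0.774))/0.0592 = −4.257.
For Au3+(aq) + 3 Ag(s) → Au(s) + 3 Ag+(aq), the reaction quotient is Q = [Ag+(aq)]^3 / [Au3+(aq)].
Substituting the known concentrations and solving, log [Au3+(aq)] = −3.764 and [Au3+(aq)] = 0.00017 M.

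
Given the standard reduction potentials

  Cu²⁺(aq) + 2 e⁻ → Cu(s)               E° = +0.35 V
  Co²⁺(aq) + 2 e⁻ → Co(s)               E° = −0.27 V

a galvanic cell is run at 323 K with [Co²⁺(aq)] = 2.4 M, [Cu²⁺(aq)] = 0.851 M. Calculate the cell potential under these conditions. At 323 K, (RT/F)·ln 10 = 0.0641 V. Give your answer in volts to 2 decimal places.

The Cu²⁺/Cu couple has the more positive E°, so it is the cathode; Co²⁺/Co is the anode.
The standard potential is +0.35 − (−0.27) = +0.62 V and the balanced reaction transfers n = 2 electrons.
For the overall reaction Cu²⁺(aq) + Co(s) → Cu(s) + Co²⁺(aq), Q = [Co²⁺(aq)] / [Cu²⁺(aq)] = 2.82, giving log Q = 0.450.
By the Nernst equation, E = +0.62 − (0.0641/2)·(0.450) = +0.61 V.

+0.61 V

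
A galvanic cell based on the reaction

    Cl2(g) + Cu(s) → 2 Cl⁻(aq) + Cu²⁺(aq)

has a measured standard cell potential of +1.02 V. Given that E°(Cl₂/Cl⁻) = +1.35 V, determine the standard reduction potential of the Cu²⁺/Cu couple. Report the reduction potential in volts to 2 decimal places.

+0.33 V

In the reaction as written the Cl₂/Cl⁻ couple is reduced (cathode) and Cu²⁺/Cu is oxidized (anode), so E°cell = E°(Cl₂/Cl⁻) − E°(Cu²⁺/Cu).
E°(Cu²⁺/Cu) = E°(cathode) − E°cell = +1.35 − (+1.02) = +0.33 V.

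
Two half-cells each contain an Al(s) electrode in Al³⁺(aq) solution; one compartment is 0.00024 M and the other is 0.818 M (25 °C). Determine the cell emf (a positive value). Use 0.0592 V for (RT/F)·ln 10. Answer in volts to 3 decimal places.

For a concentration cell E°cell = 0, since both electrodes use the same couple.
The compartment with the higher Al³⁺(aq) concentration (0.818 M) acts as the cathode; ions are reduced there and produced at the dilute (0.00024 M) anode.
With n = 3, Ecell = −(0.0592/3)·log([dilute]/[conc]) = −(0.0592/3)·log(0.00024/0.818) = +0.070 V.

0.070 V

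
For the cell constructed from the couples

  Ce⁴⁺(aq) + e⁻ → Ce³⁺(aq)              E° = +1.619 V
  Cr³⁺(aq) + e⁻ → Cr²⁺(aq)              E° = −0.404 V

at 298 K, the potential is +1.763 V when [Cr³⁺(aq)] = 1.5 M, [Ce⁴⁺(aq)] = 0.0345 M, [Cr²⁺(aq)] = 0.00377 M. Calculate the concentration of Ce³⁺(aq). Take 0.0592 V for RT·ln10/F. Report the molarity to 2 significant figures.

Ce⁴⁺/Ce³⁺ is the cathode (higher E°); E°cell = +1.619 − (−0.404) = +2.023 V with n = 1.
Rearranging E = E° − (0.0592/n)·log Q gives log Q = 1(+2.023 − (+1.763))/0.0592 = 4.392.
The balanced reaction is Ce⁴⁺(aq) + Cr²⁺(aq) → Ce³⁺(aq) + Cr³⁺(aq), so Q = ([Ce³⁺(aq)]·[Cr³⁺(aq)]) / ([Ce⁴⁺(aq)]·[Cr²⁺(aq)]).
Substituting the known concentrations and solving, log [Ce³⁺(aq)] = 0.330 and [Ce³⁺(aq)] = 2.1 M.

2.1 M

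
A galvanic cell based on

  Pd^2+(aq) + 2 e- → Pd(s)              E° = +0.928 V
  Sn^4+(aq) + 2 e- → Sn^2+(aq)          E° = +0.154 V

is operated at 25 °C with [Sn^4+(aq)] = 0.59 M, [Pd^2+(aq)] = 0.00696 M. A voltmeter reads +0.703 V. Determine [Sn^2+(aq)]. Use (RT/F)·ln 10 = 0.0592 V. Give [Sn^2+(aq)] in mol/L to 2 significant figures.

With Pd²⁺/Pd at the cathode and Sn⁴⁺/Sn²⁺ at the anode, E°cell = +0.928 − (+0.154) = +0.774 V (n = 2).
Rearranging E = E° − (0.0592/n)·log Q gives log Q = 2(+0.774 − (+0.703))/0.0592 = 2.399.
Balancing electrons gives Pd^2+(aq) + Sn^2+(aq) → Pd(s) + Sn^4+(aq); thus Q = [Sn^4+(aq)] / ([Pd^2+(aq)]·[Sn^2+(aq)]).
Isolating [Sn^2+(aq)] in Q = 10^{2.399} yields log [Sn^2+(aq)] = −0.471, i.e. 0.34 M.

0.34 M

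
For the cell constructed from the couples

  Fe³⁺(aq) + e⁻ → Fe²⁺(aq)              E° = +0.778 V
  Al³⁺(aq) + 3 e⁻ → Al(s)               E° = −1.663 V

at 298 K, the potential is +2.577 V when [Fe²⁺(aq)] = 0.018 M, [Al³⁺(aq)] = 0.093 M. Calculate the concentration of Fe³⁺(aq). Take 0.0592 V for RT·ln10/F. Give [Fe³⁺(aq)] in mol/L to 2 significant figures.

With Fe³⁺/Fe²⁺ at the cathode and Al³⁺/Al at the anode, E°cell = +0.778 − (−1.663) = +2.441 V (n = 3).
From the Nernst equation, log Q = n(E° − E)/0.0592 = 3·(+2.441 − (+2.577))/0.0592 = −6.892.
The balanced reaction is 3 Fe³⁺(aq) + Al(s) → 3 Fe²⁺(aq) + Al³⁺(aq), so Q = ([Fe²⁺(aq)]^3·[Al³⁺(aq)]) / [Fe³⁺(aq)]^3.
Solving for the unknown gives log [Fe³⁺(aq)] = 0.209, so [Fe³⁺(aq)] ≈ 1.6 M.

1.6 M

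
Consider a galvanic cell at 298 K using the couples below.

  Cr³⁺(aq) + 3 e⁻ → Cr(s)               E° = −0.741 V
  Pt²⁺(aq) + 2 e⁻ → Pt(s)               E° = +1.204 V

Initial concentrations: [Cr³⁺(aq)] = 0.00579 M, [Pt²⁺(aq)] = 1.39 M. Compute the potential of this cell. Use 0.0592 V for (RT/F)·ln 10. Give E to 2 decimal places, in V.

+1.99 V

Since E°(Pt²⁺/Pt) > E°(Cr³⁺/Cr), Pt²⁺/Pt serves as the cathode.
E°cell = E°cat − E°an = +1.204 − (−0.741) = +1.945 V; n = 6.
Balancing gives 3 Pt²⁺(aq) + 2 Cr(s) → 3 Pt(s) + 2 Cr³⁺(aq); hence Q = [Cr³⁺(aq)]^2 / [Pt²⁺(aq)]^3 = 1.25×10^−5 (log Q = −4.904).
Applying E = E° − (RT ln10/nF)·log Q gives +1.945 − (0.0592/6)(−4.904) = +1.99 V.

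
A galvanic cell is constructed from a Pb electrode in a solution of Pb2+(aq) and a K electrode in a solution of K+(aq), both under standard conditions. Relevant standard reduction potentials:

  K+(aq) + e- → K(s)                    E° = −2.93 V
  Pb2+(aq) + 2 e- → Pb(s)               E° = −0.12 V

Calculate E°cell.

The Pb²⁺/Pb couple has the higher E°, so Pb ion is reduced (cathode) and K is oxidized (anode).
E°cell = E°(cathode) − E°(anode) = −0.12 − (−2.93) = +2.81 V.

+2.81 V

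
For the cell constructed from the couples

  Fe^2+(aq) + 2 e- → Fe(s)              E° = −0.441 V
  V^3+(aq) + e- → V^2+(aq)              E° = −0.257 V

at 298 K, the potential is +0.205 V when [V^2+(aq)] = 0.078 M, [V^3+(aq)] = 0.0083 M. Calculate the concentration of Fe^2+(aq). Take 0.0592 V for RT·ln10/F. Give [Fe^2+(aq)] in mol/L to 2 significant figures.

The V³⁺/V²⁺ couple has the larger reduction potential, so it is the cathode: E°cell = −0.257 − (−0.441) = +0.184 V and n = 2.
Rearranging E = E° − (0.0592/n)·log Q gives log Q = 2(+0.184 − (+0.205))/0.0592 = −0.709.
For 2 V^3+(aq) + Fe(s) → 2 V^2+(aq) + Fe^2+(aq), the reaction quotient is Q = ([V^2+(aq)]^2·[Fe^2+(aq)]) / [V^3+(aq)]^2.
Isolating [Fe^2+(aq)] in Q = 10^{−0.709} yields log [Fe^2+(aq)] = −2.655, i.e. 0.0022 M.

0.0022 M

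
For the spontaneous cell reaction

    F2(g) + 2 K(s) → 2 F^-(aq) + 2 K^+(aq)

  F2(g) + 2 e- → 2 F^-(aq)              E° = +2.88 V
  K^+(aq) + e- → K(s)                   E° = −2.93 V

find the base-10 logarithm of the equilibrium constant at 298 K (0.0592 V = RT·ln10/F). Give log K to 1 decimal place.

The F₂/F⁻ couple is reduced (cathode); E°cell = +2.88 − (−2.93) = +5.81 V with n = 2.
At equilibrium E = 0, so log K = nE°cell / 0.0592 = (2)(+5.81) / 0.0592 = 196.3.

log K = 196.3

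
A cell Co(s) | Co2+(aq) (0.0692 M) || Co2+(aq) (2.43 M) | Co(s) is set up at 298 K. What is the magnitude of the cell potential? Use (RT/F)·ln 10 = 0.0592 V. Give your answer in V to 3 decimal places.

For a concentration cell E°cell = 0, since both electrodes use the same couple.
The compartment with the higher Co2+(aq) concentration (2.43 M) acts as the cathode; ions are reduced there and produced at the dilute (0.0692 M) anode.
With n = 2, Ecell = −(0.0592/2)·log([dilute]/[conc]) = −(0.0592/2)·log(0.0692/2.43) = +0.046 V.

0.046 V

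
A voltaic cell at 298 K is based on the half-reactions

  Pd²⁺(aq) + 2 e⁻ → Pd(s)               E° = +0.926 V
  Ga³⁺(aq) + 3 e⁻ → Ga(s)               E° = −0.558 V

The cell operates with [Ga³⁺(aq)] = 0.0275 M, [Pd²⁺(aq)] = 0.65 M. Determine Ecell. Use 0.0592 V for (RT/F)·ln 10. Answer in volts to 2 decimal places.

The Pd²⁺/Pd couple has the more positive E°, so it is the cathode; Ga³⁺/Ga is the anode.
The standard potential is +0.926 − (−0.558) = +1.484 V and the balanced reaction transfers n = 6 electrons.
Balancing gives 3 Pd²⁺(aq) + 2 Ga(s) → 3 Pd(s) + 2 Ga³⁺(aq); hence Q = [Ga³⁺(aq)]^2 / [Pd²⁺(aq)]^3 = 0.00275 (log Q = −2.560).
Applying E = E° − (RT ln10/nF)·log Q gives +1.484 − (0.0592/6)(−2.560) = +1.51 V.

+1.51 V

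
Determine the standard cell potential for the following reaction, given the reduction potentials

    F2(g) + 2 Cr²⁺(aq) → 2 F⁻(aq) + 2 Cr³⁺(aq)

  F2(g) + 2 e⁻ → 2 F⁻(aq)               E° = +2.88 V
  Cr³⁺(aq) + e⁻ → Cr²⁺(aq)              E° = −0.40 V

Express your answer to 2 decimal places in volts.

+3.28 V

In the reaction as written, F2(g) is reduced (cathode) and Cr³⁺(aq) is produced by oxidation at the anode.
E°cell = E°(cathode) − E°(anode) = +2.88 − (−0.40) = +3.28 V.
The positive value indicates the reaction is spontaneous as written.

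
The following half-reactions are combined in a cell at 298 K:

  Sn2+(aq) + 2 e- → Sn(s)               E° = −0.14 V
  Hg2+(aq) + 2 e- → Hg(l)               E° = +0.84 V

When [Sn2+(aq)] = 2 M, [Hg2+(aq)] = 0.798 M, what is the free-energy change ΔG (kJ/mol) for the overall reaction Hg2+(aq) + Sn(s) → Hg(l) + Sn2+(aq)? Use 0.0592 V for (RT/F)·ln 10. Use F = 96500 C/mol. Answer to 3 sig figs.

−187 kJ/mol

The standard cell potential is +0.84 − (−0.14) = +0.98 V, with n = 2 electrons in the balanced equation.
Q = [Sn2+(aq)] / [Hg2+(aq)] = 2.51, so log Q = 0.399 and E = +0.98 − (0.0592/2)(0.399) = +0.9682 V.
ΔG = −nFE = −(2)(96500)(+0.9682) J/mol = −187 kJ/mol.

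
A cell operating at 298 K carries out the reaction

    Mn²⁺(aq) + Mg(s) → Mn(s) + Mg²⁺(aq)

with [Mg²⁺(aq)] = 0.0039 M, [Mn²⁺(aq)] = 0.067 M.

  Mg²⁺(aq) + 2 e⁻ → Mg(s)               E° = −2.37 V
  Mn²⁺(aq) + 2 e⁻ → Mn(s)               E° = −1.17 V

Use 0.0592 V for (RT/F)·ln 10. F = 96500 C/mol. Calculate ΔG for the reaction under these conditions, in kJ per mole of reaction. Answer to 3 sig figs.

With Mn²⁺/Mn reduced at the cathode, E°cell = −1.17 − (−2.37) = +1.20 V and n = 2.
The reaction quotient is [Mg²⁺(aq)] / [Mn²⁺(aq)] = 0.0582; by Nernst, E = +1.20 − (0.0592/2)(−1.235) = +1.2366 V.
Then ΔG = −nFE = −2 × 96500 × +1.2366 J/mol = −239 kJ/mol.

−239 kJ/mol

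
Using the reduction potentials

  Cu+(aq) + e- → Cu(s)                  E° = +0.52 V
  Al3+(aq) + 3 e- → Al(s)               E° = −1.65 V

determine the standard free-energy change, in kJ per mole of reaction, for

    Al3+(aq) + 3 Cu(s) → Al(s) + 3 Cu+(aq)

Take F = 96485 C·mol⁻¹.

+628 kJ/mol

In the reaction as written Al3+(aq) is reduced, so the Al³⁺/Al couple is the cathode and Cu⁺/Cu is the anode.
E°cell = −1.65 − (+0.52) = −2.17 V; balancing electrons gives n = 3.
ΔG° = −nFE°cell = −(3)(96485)(−2.17) J/mol = +628 kJ/mol.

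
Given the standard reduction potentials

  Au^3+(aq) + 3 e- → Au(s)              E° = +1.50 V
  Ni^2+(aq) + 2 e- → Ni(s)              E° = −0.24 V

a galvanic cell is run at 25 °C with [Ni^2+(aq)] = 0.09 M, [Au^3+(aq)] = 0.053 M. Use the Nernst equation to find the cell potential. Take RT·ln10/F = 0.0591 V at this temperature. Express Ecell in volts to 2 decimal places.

Since E°(Au³⁺/Au) > E°(Ni²⁺/Ni), Au³⁺/Au serves as the cathode.
E°cell = E°cat − E°an = +1.50 − (−0.24) = +1.74 V; n = 6.
For the overall reaction 2 Au^3+(aq) + 3 Ni(s) → 2 Au(s) + 3 Ni^2+(aq), Q = [Ni^2+(aq)]^3 / [Au^3+(aq)]^2 = 0.26, giving log Q = −0.586.
Applying E = E° − (RT ln10/nF)·log Q gives +1.74 − (0.0591/6)(−0.586) = +1.75 V.

+1.75 V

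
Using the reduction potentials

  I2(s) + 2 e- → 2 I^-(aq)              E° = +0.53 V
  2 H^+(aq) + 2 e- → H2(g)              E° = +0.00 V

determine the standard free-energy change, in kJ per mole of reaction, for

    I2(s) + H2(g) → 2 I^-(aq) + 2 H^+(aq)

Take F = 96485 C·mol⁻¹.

−102 kJ/mol

In the reaction as written I2(s) is reduced, so the I₂/I⁻ couple is the cathode and 2H⁺/H₂ is the anode.
E°cell = +0.53 − (+0.00) = +0.53 V; balancing electrons gives n = 2.
ΔG° = −nFE°cell = −(2)(96485)(+0.53) J/mol = −102 kJ/mol.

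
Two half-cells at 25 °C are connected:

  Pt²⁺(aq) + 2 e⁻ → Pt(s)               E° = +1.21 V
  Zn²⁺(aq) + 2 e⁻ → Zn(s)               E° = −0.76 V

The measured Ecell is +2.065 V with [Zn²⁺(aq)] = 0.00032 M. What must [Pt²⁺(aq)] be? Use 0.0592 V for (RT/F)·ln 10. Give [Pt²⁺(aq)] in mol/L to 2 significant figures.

0.52 M

The Pt²⁺/Pt couple has the larger reduction potential, so it is the cathode: E°cell = +1.21 − (−0.76) = +1.97 V and n = 2.
Since E = E° − (0.0592/n)·log Q, log Q = n(E° − E)/0.0592 = −3.209.
For Pt²⁺(aq) + Zn(s) → Pt(s) + Zn²⁺(aq), the reaction quotient is Q = [Zn²⁺(aq)] / [Pt²⁺(aq)].
Solving for the unknown gives log [Pt²⁺(aq)] = −0.286, so [Pt²⁺(aq)] ≈ 0.52 M.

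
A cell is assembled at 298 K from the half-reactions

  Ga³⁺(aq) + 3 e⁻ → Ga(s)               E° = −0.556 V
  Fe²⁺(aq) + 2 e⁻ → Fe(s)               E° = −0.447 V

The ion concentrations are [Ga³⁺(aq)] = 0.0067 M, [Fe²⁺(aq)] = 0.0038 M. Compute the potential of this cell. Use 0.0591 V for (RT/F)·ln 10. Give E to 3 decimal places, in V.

+0.080 V

Since E°(Fe²⁺/Fe) > E°(Ga³⁺/Ga), Fe²⁺/Fe serves as the cathode.
E°cell = E°cat − E°an = −0.447 − (−0.556) = +0.109 V; n = 6.
The balanced reaction is 3 Fe²⁺(aq) + 2 Ga(s) → 3 Fe(s) + 2 Ga³⁺(aq), so Q = [Ga³⁺(aq)]^2 / [Fe²⁺(aq)]^3 = 818 and log Q = 2.913.
By the Nernst equation, E = +0.109 − (0.0591/6)·(2.913) = +0.080 V.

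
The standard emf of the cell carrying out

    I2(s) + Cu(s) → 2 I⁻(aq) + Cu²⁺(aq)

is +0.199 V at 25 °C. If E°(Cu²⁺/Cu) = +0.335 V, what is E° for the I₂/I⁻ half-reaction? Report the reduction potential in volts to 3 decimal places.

In the reaction as written the I₂/I⁻ couple is reduced (cathode) and Cu²⁺/Cu is oxidized (anode), so E°cell = E°(I₂/I⁻) − E°(Cu²⁺/Cu).
E°(I₂/I⁻) = E°cell + E°(anode) = +0.199 + (+0.335) = +0.534 V.

+0.534 V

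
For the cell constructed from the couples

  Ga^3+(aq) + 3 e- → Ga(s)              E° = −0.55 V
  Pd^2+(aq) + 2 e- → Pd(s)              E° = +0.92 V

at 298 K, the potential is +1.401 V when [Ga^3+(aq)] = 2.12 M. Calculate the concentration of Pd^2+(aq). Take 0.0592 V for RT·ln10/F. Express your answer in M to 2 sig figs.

With Pd²⁺/Pd at the cathode and Ga³⁺/Ga at the anode, E°cell = +0.92 − (−0.55) = +1.47 V (n = 6).
Since E = E° − (0.0592/n)·log Q, log Q = n(E° − E)/0.0592 = 6.993.
Balancing electrons gives 3 Pd^2+(aq) + 2 Ga(s) → 3 Pd(s) + 2 Ga^3+(aq); thus Q = [Ga^3+(aq)]^2 / [Pd^2+(aq)]^3.
Substituting the known concentrations and solving, log [Pd^2+(aq)] = −2.113 and [Pd^2+(aq)] = 0.0077 M.

0.0077 M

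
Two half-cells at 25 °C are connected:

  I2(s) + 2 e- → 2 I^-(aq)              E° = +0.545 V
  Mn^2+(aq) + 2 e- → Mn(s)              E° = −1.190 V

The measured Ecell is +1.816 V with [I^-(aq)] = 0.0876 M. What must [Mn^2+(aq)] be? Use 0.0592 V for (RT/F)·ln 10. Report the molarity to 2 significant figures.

With I₂/I⁻ at the cathode and Mn²⁺/Mn at the anode, E°cell = +0.545 − (−1.190) = +1.735 V (n = 2).
Since E = E° − (0.0592/n)·log Q, log Q = n(E° − E)/0.0592 = −2.736.
For I2(s) + Mn(s) → 2 I^-(aq) + Mn^2+(aq), the reaction quotient is Q = [I^-(aq)]^2·[Mn^2+(aq)].
Substituting the known concentrations and solving, log [Mn^2+(aq)] = −0.621 and [Mn^2+(aq)] = 0.24 M.

0.24 M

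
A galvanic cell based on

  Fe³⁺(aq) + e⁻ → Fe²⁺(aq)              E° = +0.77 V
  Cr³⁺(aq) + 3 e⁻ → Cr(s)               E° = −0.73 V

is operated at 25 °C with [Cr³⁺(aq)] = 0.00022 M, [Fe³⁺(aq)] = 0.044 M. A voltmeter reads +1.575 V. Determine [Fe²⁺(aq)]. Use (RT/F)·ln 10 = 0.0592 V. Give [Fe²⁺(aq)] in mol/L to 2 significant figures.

0.039 M

The Fe³⁺/Fe²⁺ couple has the larger reduction potential, so it is the cathode: E°cell = +0.77 − (−0.73) = +1.50 V and n = 3.
Rearranging E = E° − (0.0592/n)·log Q gives log Q = 3(+1.50 − (+1.575))/0.0592 = −3.801.
Balancing electrons gives 3 Fe³⁺(aq) + Cr(s) → 3 Fe²⁺(aq) + Cr³⁺(aq); thus Q = ([Fe²⁺(aq)]^3·[Cr³⁺(aq)]) / [Fe³⁺(aq)]^3.
Substituting the known concentrations and solving, log [Fe²⁺(aq)] = −1.404 and [Fe²⁺(aq)] = 0.039 M.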